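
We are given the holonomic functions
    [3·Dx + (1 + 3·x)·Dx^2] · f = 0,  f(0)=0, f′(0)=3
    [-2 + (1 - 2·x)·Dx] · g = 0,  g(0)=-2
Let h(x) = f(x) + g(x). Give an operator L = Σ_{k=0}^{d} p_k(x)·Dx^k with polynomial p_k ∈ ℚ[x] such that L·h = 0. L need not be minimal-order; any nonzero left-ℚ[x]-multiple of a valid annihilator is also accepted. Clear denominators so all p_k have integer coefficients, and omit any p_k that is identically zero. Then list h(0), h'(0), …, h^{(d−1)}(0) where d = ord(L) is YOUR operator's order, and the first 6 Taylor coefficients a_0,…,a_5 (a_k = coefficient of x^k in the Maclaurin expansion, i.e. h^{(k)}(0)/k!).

L = (-144 - 72·x)·Dx + (-6 - 216·x - 144·x^2)·Dx^2 + (7 + 13·x - 36·x^2 - 36·x^3)·Dx^3  (order 3).
h: a_k = -2, -1, -25/2, -7, -209/4, -77/5, …
ICs: h(0) = -2, h′(0) = -1, h′′(0) = -25.

f: a_k = 0, 3, -9/2, 9, -81/4, 243/5, …
g: a_k = -2, -4, -8, -16, -32, -64, …
Weyl lclm of L_f,L_g ⇒ L₀ (ord ≤ 3).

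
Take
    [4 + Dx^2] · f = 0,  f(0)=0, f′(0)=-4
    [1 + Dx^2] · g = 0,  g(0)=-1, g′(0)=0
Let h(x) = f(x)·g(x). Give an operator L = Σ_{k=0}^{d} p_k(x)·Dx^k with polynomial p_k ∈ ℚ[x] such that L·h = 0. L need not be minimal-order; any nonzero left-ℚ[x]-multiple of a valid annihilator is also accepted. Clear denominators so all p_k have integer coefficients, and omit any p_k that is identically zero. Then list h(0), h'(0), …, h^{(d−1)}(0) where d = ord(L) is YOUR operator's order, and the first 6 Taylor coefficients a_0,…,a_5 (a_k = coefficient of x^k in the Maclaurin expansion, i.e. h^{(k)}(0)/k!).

f: a_k = 0, -4, 0, 8/3, 0, -8/15, …
g: a_k = -1, 0, 1/2, 0, -1/24, 0, …
h₀=f·g: eliminate ⇒ L₀, order ≤ 2·2.
L = 9 + 10·Dx^2 + Dx^4  (order 4).
h: a_k = 0, 4, 0, -14/3, 0, 61/30, …
ICs: h(0) = 0, h′(0) = 4, h′′(0) = 0, h′′′(0) = -28.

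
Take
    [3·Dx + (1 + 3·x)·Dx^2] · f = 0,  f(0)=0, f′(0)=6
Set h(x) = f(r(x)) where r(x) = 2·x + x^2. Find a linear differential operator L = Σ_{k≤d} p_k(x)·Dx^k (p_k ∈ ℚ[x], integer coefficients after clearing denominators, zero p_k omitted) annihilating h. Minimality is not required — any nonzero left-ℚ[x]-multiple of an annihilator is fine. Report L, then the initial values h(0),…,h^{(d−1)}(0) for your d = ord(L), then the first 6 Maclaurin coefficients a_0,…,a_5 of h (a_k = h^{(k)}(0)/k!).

L = (5 + 6·x + 3·x^2)·Dx + (1 + 7·x + 9·x^2 + 3·x^3)·Dx^2  (order 2).
h: a_k = 0, 12, -30, 108, -441, 9612/5, …
ICs: h(0) = 0, h′(0) = 12.

f: a_k = 0, 6, -9, 18, -81/2, 486/5, …
L₀ from L_f via x↦r, Dx↦r'^{-1}Dx.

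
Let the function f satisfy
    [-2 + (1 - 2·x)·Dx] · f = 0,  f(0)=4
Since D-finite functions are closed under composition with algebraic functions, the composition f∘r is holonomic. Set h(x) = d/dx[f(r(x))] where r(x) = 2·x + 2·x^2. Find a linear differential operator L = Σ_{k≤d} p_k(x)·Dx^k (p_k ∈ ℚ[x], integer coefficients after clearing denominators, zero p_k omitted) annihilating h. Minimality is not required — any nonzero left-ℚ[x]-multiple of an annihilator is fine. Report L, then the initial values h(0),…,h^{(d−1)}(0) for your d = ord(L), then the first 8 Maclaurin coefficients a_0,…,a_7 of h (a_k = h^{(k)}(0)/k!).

f: a_k = 4, 8, 16, 32, 64, 128, 256, 512, …
Change of var in L_f (x↦r) gives L₀.
h=h₀': d/dx-closure on L₀ ⇒ L.
L = (10 + 24·x + 24·x^2) + (-1 + 2·x + 12·x^2 + 8·x^3)·Dx  (order 1).
h: a_k = 16, 160, 1152, 7424, 44800, 259584, 1462272, 8069120, …
ICs: h(0) = 16.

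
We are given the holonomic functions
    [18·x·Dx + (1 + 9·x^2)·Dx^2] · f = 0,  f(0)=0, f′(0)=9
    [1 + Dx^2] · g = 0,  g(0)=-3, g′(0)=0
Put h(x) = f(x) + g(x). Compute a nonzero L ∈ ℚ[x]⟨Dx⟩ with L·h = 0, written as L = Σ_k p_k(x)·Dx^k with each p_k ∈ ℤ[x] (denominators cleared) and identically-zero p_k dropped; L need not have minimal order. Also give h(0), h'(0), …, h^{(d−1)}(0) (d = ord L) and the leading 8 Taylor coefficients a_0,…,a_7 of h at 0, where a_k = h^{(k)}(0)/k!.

L = (-1926·x + 17820·x^3 + 1458·x^5)·Dx + (-17 + 351·x^2 + 4617·x^4 + 729·x^6)·Dx^2 + (-1926·x + 17820·x^3 + 1458·x^5)·Dx^3 + (-17 + 351·x^2 + 4617·x^4 + 729·x^6)·Dx^4  (order 4).
h: a_k = -3, 9, 3/2, -27, -1/8, 729/5, 1/240, -6561/7, …
ICs: h(0) = -3, h′(0) = 9, h′′(0) = 3, h′′′(0) = -162.

f: a_k = 0, 9, 0, -27, 0, 729/5, 0, -6561/7, …
g: a_k = -3, 0, 3/2, 0, -1/8, 0, 1/240, 0, …
h₀=f+g: left-lcm gives L₀, ord ≤ 4.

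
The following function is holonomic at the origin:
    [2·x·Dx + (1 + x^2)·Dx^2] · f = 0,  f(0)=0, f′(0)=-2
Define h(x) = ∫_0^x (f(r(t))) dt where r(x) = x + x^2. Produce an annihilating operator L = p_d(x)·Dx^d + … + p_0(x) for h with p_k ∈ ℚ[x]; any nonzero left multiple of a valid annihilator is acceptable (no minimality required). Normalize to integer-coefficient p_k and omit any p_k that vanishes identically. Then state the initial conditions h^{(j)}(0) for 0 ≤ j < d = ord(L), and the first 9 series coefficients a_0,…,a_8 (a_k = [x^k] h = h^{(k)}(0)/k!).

f: a_k = 0, -2, 0, 2/3, 0, -2/5, 0, 2/7, 0, …
h₀=f(r): pull back L_f along r ⇒ L₀.
∫: right-multiply L₀ by Dx.
L = (-2 + 2·x + 8·x^2 + 12·x^3 + 6·x^4)·Dx^2 + (1 + 2·x + x^2 + 4·x^3 + 5·x^4 + 2·x^5)·Dx^3  (order 3).
h: a_k = 0, 0, -1, -2/3, 1/6, 2/5, 4/15, -4/21, -13/28, …
ICs: h(0) = 0, h′(0) = 0, h′′(0) = -2.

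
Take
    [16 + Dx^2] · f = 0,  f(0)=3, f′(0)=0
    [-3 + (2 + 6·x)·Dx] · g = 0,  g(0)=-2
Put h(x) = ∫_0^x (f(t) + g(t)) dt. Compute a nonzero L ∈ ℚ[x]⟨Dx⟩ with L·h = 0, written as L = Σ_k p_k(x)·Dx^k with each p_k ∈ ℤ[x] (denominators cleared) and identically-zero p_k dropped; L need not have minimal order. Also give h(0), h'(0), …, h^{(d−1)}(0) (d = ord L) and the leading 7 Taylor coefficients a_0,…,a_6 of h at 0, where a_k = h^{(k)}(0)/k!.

L = (-4368 - 18432·x - 27648·x^2)·Dx + (1760 + 17568·x + 55296·x^2 + 55296·x^3)·Dx^2 + (-273 - 1152·x - 1728·x^2)·Dx^3 + (110 + 1098·x + 3456·x^2 + 3456·x^3)·Dx^4  (order 4).
h: a_k = 0, 1, -3/2, -29/4, -27/32, 2453/320, -567/256, …
ICs: h(0) = 0, h′(0) = 1, h′′(0) = -3, h′′′(0) = -87/2.

f: a_k = 3, 0, -24, 0, 32, 0, -256/15, …
g: a_k = -2, -3, 9/4, -27/8, 405/64, -1701/128, 15309/512, …
Sum ⇒ L₀ = lclm(L_f,L_g) in ℚ(x)⟨Dx⟩.
Integrate: L := L₀·Dx.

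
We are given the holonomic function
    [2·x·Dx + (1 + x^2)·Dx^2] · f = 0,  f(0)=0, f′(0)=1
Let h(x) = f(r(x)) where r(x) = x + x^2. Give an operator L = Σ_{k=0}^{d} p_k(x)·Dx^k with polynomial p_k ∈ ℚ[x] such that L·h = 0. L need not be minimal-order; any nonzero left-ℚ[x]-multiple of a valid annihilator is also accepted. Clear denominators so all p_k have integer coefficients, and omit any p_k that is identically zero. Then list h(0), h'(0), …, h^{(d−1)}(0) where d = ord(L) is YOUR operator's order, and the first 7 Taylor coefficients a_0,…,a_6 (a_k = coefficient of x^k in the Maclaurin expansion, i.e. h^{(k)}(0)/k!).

L = (-2 + 2·x + 8·x^2 + 12·x^3 + 6·x^4)·Dx + (1 + 2·x + x^2 + 4·x^3 + 5·x^4 + 2·x^5)·Dx^2  (order 2).
h: a_k = 0, 1, 1, -1/3, -1, -4/5, 2/3, …
ICs: h(0) = 0, h′(0) = 1.

f: a_k = 0, 1, 0, -1/3, 0, 1/5, 0, …
h₀=f(r): pull back L_f along r ⇒ L₀.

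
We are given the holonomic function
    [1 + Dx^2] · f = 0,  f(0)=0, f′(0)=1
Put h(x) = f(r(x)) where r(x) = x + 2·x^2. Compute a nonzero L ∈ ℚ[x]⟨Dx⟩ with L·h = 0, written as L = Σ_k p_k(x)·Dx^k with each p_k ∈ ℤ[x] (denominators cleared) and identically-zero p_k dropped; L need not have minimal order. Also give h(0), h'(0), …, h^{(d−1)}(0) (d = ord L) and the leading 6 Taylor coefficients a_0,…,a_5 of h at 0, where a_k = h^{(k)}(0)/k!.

L = (1 + 12·x + 48·x^2 + 64·x^3) - 4·Dx + (1 + 4·x)·Dx^2  (order 2).
h: a_k = 0, 1, 2, -1/6, -1, -239/120, …
ICs: h(0) = 0, h′(0) = 1.

f: a_k = 0, 1, 0, -1/6, 0, 1/120, …
Change of var in L_f (x↦r) gives L₀.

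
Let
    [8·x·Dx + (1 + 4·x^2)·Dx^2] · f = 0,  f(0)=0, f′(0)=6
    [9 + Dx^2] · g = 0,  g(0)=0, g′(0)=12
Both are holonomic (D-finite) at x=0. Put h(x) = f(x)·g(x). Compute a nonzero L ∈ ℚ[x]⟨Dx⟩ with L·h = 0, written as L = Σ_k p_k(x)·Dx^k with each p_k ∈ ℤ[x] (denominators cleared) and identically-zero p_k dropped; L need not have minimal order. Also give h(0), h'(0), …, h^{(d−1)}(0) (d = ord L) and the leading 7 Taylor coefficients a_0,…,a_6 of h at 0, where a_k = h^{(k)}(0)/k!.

L = (2925 + 31536·x^2 + 95904·x^4 + 186624·x^6 + 186624·x^8) + (2448·x + 20160·x^3 + 62208·x^5 + 82944·x^7)·Dx + (442 + 5088·x^2 + 19008·x^4 + 41472·x^6 + 41472·x^8)·Dx^2 + (272·x + 2240·x^3 + 6912·x^5 + 9216·x^7)·Dx^3 + (13 + 176·x^2 + 928·x^4 + 2304·x^6 + 2304·x^8)·Dx^4  (order 4).
h: a_k = 0, 0, 72, 0, -204, 0, 423, …
ICs: h(0) = 0, h′(0) = 0, h′′(0) = 144, h′′′(0) = 0.

f: a_k = 0, 6, 0, -8, 0, 96/5, 0, …
g: a_k = 0, 12, 0, -18, 0, 81/10, 0, …
L₀ := L_f ⊗_s L_g (sym. prod.), ord ≤ 4.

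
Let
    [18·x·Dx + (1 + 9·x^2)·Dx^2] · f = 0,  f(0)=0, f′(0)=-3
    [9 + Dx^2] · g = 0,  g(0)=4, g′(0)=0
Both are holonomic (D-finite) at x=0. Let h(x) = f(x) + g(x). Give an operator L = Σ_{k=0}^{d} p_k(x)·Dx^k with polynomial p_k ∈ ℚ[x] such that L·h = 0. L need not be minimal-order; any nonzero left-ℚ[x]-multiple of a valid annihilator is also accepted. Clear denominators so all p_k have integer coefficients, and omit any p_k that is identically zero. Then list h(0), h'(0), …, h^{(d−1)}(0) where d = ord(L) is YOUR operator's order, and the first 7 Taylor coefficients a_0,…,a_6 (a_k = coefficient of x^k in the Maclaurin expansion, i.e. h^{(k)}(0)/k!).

L = (-1782·x + 20412·x^3 + 13122·x^5)·Dx + (-9 + 567·x^2 + 6561·x^4 + 6561·x^6)·Dx^2 + (-198·x + 2268·x^3 + 1458·x^5)·Dx^3 + (-1 + 63·x^2 + 729·x^4 + 729·x^6)·Dx^4  (order 4).
h: a_k = 4, -3, -18, 9, 27/2, -243/5, -81/20, …
ICs: h(0) = 4, h′(0) = -3, h′′(0) = -36, h′′′(0) = 54.

f: a_k = 0, -3, 0, 9, 0, -243/5, 0, …
g: a_k = 4, 0, -18, 0, 27/2, 0, -81/20, …
h₀=f+g: left-lcm gives L₀, ord ≤ 4.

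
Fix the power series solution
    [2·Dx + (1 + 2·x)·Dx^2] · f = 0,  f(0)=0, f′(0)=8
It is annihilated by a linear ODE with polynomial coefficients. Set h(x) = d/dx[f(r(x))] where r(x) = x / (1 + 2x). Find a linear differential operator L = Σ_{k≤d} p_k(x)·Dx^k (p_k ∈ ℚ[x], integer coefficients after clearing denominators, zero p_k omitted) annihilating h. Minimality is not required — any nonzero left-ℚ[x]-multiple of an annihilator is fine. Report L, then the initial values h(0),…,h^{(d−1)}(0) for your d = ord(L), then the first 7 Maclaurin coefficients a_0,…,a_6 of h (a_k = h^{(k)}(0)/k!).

L = (6 + 16·x) + (1 + 6·x + 8·x^2)·Dx  (order 1).
h: a_k = 8, -48, 224, -960, 3968, -16128, 65024, …
ICs: h(0) = 8.

f: a_k = 0, 8, -8, 32/3, -16, 128/5, -128/3, …
L₀ from L_f via x↦r, Dx↦r'^{-1}Dx.
Differentiate: ansatz ord ≤ ord L₀ ⇒ L.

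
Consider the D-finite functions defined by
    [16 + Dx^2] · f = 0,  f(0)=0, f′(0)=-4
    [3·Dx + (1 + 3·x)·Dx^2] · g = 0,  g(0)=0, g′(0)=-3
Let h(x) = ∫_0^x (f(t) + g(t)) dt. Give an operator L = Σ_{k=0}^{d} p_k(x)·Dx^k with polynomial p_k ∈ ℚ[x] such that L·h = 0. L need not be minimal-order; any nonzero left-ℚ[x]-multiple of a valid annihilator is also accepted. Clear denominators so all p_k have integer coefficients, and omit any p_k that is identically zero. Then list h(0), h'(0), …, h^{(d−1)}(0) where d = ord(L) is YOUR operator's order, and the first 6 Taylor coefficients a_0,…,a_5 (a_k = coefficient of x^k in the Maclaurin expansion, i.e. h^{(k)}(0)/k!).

f: a_k = 0, -4, 0, 32/3, 0, -128/15, …
g: a_k = 0, -3, 9/2, -9, 81/4, -243/5, …
Sum ⇒ L₀ = lclm(L_f,L_g) in ℚ(x)⟨Dx⟩.
Integrate: L := L₀·Dx.
L = (1680 + 2304·x + 3456·x^2)·Dx^2 + (272 + 1584·x + 3456·x^2 + 3456·x^3)·Dx^3 + (105 + 144·x + 216·x^2)·Dx^4 + (17 + 99·x + 216·x^2 + 216·x^3)·Dx^5  (order 5).
h: a_k = 0, 0, -7/2, 3/2, 5/12, 81/20, …
ICs: h(0) = 0, h′(0) = 0, h′′(0) = -7, h′′′(0) = 9, h′′′′(0) = 10.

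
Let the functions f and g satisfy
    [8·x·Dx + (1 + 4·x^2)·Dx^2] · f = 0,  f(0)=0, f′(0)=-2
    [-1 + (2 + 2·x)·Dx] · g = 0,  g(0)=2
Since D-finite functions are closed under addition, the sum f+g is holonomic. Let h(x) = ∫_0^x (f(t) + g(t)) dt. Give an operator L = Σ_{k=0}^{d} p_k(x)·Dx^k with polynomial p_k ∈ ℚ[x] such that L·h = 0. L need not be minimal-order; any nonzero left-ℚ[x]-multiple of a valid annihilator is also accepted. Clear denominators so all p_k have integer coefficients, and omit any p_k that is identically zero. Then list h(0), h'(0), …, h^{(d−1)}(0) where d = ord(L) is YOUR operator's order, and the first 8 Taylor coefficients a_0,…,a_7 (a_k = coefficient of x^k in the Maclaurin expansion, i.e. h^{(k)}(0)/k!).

L = (-16 - 40·x + 192·x^2 + 96·x^3)·Dx^2 + (-35 - 64·x + 328·x^2 + 768·x^3 + 336·x^4)·Dx^3 + (-2 + 30·x + 48·x^2 + 144·x^3 + 224·x^4 + 96·x^5)·Dx^4  (order 4).
h: a_k = 0, 2, -1/2, -1/12, 67/96, -1/64, -4061/3840, -3/512, …
ICs: h(0) = 0, h′(0) = 2, h′′(0) = -1, h′′′(0) = -1/2.

f: a_k = 0, -2, 0, 8/3, 0, -32/5, 0, 128/7, …
g: a_k = 2, 1, -1/4, 1/8, -5/64, 7/128, -21/512, 33/1024, …
L₀ := lclm(L_f,L_g); ord L₀ ≤ 2+1.
Integrate: L := L₀·Dx.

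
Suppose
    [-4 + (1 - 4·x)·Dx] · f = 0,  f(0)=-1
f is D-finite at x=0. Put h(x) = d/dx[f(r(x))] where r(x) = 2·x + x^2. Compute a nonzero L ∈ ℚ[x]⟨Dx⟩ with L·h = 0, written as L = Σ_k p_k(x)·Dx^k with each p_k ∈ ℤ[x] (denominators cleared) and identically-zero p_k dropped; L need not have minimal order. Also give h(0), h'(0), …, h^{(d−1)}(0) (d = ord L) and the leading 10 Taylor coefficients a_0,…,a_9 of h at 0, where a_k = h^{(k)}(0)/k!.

f: a_k = -1, -4, -16, -64, -256, -1024, -4096, -16384, -65536, -262144, …
f∘r: x↦r, Dx↦Dx/r' in L_f ⇒ L₀.
h=h₀': d/dx-closure on L₀ ⇒ L.
L = (17 + 24·x + 12·x^2) + (-1 + 7·x + 12·x^2 + 4·x^3)·Dx  (order 1).
h: a_k = -8, -136, -1728, -19520, -206720, -2101632, -20772864, -201132032, -1917020160, -18045839360, …
ICs: h(0) = -8.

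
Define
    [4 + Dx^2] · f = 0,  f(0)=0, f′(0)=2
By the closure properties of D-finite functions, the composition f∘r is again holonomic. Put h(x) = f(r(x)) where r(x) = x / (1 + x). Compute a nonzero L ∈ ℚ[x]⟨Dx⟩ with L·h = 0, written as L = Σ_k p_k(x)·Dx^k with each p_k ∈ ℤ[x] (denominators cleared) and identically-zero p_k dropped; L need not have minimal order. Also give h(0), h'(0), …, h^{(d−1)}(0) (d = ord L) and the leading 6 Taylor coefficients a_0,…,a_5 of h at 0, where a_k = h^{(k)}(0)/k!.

L = 4 + (2 + 6·x + 6·x^2 + 2·x^3)·Dx + (1 + 4·x + 6·x^2 + 4·x^3 + x^4)·Dx^2  (order 2).
h: a_k = 0, 2, -2, 2/3, 2, -86/15, …
ICs: h(0) = 0, h′(0) = 2.

f: a_k = 0, 2, 0, -4/3, 0, 4/15, …
h₀=f(r): pull back L_f along r ⇒ L₀.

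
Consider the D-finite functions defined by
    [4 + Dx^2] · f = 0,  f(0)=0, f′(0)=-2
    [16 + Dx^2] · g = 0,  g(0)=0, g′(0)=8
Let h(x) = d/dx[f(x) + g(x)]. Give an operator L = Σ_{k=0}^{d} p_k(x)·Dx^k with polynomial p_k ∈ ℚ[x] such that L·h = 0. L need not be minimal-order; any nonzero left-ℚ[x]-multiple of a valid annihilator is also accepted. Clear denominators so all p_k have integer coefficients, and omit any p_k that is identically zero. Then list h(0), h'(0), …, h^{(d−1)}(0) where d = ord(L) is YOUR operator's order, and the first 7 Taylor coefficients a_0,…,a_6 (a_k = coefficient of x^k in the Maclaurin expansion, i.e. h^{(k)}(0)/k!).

f: a_k = 0, -2, 0, 4/3, 0, -4/15, 0, …
g: a_k = 0, 8, 0, -64/3, 0, 256/15, 0, …
Sum ⇒ L₀ = lclm(L_f,L_g) in ℚ(x)⟨Dx⟩.
Differentiate: ansatz ord ≤ ord L₀ ⇒ L.
L = 64 + 20·Dx^2 + Dx^4  (order 4).
h: a_k = 6, 0, -60, 0, 84, 0, -136/3, …
ICs: h(0) = 6, h′(0) = 0, h′′(0) = -120, h′′′(0) = 0.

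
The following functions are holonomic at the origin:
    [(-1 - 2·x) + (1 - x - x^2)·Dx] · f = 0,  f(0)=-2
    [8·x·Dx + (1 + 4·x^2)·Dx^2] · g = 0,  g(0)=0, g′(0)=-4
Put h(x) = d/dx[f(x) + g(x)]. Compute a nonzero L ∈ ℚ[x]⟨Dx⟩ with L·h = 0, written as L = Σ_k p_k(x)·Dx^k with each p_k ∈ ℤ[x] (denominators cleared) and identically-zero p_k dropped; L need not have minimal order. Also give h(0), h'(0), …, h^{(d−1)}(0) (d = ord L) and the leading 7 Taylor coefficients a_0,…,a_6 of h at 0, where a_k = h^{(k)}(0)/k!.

L = (-16 + 64·x + 400·x^2 + 576·x^3 + 696·x^4 + 96·x^6) + (13 + 24·x + 22·x^2 + 204·x^3 + 548·x^4 + 488·x^5 + 48·x^6 + 96·x^7)·Dx + (-2 - 5·x - 14·x^2 + 2·x^3 - 13·x^4 + 92·x^5 + 48·x^6 + 16·x^7 + 16·x^8)·Dx^2  (order 2).
h: a_k = -6, -8, -2, -40, -144, -156, -38, …
ICs: h(0) = -6, h′(0) = -8.

f: a_k = -2, -2, -4, -6, -10, -16, -26, …
g: a_k = 0, -4, 0, 16/3, 0, -64/5, 0, …
Weyl lclm of L_f,L_g ⇒ L₀ (ord ≤ 3).
Differentiate: ansatz ord ≤ ord L₀ ⇒ L.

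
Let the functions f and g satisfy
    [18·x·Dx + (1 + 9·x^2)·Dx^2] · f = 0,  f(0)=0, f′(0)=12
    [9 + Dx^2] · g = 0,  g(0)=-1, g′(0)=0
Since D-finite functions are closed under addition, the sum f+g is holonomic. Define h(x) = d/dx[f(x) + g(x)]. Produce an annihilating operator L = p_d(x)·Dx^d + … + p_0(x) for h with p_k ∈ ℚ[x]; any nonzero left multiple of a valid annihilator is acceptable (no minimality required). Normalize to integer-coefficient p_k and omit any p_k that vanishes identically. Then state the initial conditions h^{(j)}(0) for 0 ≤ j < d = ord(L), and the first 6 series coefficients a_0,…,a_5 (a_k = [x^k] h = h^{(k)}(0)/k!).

f: a_k = 0, 12, 0, -36, 0, 972/5, …
g: a_k = -1, 0, 9/2, 0, -27/8, 0, …
L₀ := lclm(L_f,L_g); ord L₀ ≤ 2+2.
Differentiate: ansatz ord ≤ ord L₀ ⇒ L.
L = (-1782·x + 20412·x^3 + 13122·x^5) + (-9 + 567·x^2 + 6561·x^4 + 6561·x^6)·Dx + (-198·x + 2268·x^3 + 1458·x^5)·Dx^2 + (-1 + 63·x^2 + 729·x^4 + 729·x^6)·Dx^3  (order 3).
h: a_k = 12, 9, -108, -27/2, 972, 243/40, …
ICs: h(0) = 12, h′(0) = 9, h′′(0) = -216.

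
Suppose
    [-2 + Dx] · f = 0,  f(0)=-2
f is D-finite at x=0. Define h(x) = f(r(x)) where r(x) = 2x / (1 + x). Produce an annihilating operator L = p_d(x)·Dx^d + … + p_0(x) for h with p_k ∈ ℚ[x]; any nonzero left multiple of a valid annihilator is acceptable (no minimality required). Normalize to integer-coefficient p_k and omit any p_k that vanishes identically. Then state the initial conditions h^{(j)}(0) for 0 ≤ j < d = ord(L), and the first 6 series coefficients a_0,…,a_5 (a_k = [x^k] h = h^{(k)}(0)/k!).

L = -4 + (1 + 2·x + x^2)·Dx  (order 1).
h: a_k = -2, -8, -8, 8/3, 8/3, -56/15, …
ICs: h(0) = -2.

f: a_k = -2, -4, -4, -8/3, -4/3, -8/15, …
Substitute x→r, Dx→(1/r')Dx; clear ⇒ L₀.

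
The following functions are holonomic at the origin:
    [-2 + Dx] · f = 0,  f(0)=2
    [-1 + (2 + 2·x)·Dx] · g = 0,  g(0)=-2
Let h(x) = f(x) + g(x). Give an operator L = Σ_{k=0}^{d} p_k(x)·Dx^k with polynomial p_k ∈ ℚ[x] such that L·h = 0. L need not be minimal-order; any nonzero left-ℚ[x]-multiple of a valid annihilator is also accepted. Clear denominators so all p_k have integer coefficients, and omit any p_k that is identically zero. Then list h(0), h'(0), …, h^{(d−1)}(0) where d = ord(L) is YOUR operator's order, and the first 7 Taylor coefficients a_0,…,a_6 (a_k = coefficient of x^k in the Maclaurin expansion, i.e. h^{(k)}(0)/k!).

L = (10 + 8·x) + (-17 - 32·x - 16·x^2)·Dx + (6 + 14·x + 8·x^2)·Dx^2  (order 2).
h: a_k = 0, 3, 17/4, 61/24, 271/192, 919/1920, 5041/23040, …
ICs: h(0) = 0, h′(0) = 3.

f: a_k = 2, 4, 4, 8/3, 4/3, 8/15, 8/45, …
g: a_k = -2, -1, 1/4, -1/8, 5/64, -7/128, 21/512, …
Weyl lclm of L_f,L_g ⇒ L₀ (ord ≤ 2).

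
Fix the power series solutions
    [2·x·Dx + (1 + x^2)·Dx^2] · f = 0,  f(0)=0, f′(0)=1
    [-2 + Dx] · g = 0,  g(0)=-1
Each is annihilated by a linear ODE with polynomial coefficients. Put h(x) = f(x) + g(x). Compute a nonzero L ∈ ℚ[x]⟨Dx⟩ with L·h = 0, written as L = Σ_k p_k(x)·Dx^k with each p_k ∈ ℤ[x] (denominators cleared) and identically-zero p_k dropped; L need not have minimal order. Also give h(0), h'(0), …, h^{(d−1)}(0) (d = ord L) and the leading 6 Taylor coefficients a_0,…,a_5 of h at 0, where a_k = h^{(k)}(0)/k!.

L = (2 - 4·x - 6·x^2 - 4·x^3)·Dx + (-3 - x^2 - 2·x^4)·Dx^2 + (1 + x + 2·x^2 + x^3 + x^4)·Dx^3  (order 3).
h: a_k = -1, -1, -2, -5/3, -2/3, -1/15, …
ICs: h(0) = -1, h′(0) = -1, h′′(0) = -4.

f: a_k = 0, 1, 0, -1/3, 0, 1/5, …
g: a_k = -1, -2, -2, -4/3, -2/3, -4/15, …
Weyl lclm of L_f,L_g ⇒ L₀ (ord ≤ 3).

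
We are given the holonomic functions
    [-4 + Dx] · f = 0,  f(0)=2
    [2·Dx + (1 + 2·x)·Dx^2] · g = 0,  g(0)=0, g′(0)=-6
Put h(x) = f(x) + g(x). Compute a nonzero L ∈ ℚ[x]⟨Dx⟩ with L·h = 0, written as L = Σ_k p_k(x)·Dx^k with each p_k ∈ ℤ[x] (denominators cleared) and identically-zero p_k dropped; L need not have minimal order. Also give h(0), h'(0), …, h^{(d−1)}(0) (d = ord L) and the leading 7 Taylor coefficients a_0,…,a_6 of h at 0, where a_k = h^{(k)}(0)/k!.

L = (-32 - 32·x)·Dx + (-4 - 32·x - 32·x^2)·Dx^2 + (3 + 10·x + 8·x^2)·Dx^3  (order 3).
h: a_k = 2, 2, 22, 40/3, 100/3, -32/15, 1952/45, …
ICs: h(0) = 2, h′(0) = 2, h′′(0) = 44.

f: a_k = 2, 8, 16, 64/3, 64/3, 256/15, 512/45, …
g: a_k = 0, -6, 6, -8, 12, -96/5, 32, …
Weyl lclm of L_f,L_g ⇒ L₀ (ord ≤ 3).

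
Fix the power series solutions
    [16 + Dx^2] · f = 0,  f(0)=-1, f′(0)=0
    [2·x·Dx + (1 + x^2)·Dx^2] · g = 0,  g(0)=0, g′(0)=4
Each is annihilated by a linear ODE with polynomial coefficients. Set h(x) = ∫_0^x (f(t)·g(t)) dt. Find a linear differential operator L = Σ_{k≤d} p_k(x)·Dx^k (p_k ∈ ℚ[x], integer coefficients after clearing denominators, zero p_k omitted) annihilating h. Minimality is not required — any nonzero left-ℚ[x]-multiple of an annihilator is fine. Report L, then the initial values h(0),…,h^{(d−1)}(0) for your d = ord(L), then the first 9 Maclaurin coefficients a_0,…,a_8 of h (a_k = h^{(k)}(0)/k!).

f: a_k = -1, 0, 8, 0, -32/3, 0, 256/45, 0, -512/315, …
g: a_k = 0, 4, 0, -4/3, 0, 4/5, 0, -4/7, 0, …
L₀ := L_f ⊗_s L_g (sym. prod.), ord ≤ 4.
Integrate: L := L₀·Dx.
L = (5440 + 19136·x^2 + 25856·x^4 + 16384·x^6 + 4096·x^8)·Dx + (1152·x + 3200·x^3 + 3072·x^5 + 1024·x^7)·Dx^2 + (612 + 2252·x^2 + 3168·x^4 + 2048·x^6 + 512·x^8)·Dx^3 + (72·x + 200·x^3 + 192·x^5 + 64·x^7)·Dx^4 + (17 + 66·x^2 + 97·x^4 + 64·x^6 + 16·x^8)·Dx^5  (order 5).
h: a_k = 0, 0, -2, 0, 25/3, 0, -406/45, 0, 3461/630, …
ICs: h(0) = 0, h′(0) = 0, h′′(0) = -4, h′′′(0) = 0, h′′′′(0) = 200.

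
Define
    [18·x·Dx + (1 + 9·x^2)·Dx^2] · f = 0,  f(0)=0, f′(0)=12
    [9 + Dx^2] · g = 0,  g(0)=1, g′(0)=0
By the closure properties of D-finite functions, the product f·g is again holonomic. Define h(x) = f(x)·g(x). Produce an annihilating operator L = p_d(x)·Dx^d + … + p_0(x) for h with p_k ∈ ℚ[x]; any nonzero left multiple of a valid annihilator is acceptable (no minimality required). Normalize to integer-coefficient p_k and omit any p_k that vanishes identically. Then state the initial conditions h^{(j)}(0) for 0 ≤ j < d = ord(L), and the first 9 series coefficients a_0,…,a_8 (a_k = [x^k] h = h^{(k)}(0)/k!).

L = (810 + 18954·x^2 + 72171·x^4 + 236196·x^6 + 531441·x^8) + (972·x + 14580·x^3 + 78732·x^5 + 236196·x^7)·Dx + (108 + 2592·x^2 + 13122·x^4 + 52488·x^6 + 118098·x^8)·Dx^2 + (108·x + 1620·x^3 + 8748·x^5 + 26244·x^7)·Dx^3 + (2 + 54·x^2 + 567·x^4 + 2916·x^6 + 6561·x^8)·Dx^4  (order 4).
h: a_k = 0, 12, 0, -90, 0, 3969/10, 0, -316143/140, 0, …
ICs: h(0) = 0, h′(0) = 12, h′′(0) = 0, h′′′(0) = -540.

f: a_k = 0, 12, 0, -36, 0, 972/5, 0, -8748/7, 0, …
g: a_k = 1, 0, -9/2, 0, 27/8, 0, -81/80, 0, 729/4480, …
Product ⇒ symmetric product L₀, ord ≤ 4.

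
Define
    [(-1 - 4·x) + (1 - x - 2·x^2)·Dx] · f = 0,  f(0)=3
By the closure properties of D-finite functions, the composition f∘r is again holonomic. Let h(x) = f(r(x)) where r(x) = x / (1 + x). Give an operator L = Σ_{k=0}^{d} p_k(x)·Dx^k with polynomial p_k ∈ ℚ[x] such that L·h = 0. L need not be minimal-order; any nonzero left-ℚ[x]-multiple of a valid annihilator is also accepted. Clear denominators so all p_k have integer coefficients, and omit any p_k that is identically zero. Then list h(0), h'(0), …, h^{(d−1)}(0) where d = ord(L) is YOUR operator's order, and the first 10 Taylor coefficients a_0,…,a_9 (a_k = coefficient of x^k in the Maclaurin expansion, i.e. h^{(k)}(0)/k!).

L = (1 + 5·x) + (-1 - 2·x + x^2 + 2·x^3)·Dx  (order 1).
h: a_k = 3, 3, 6, 0, 12, -12, 36, -60, 132, -252, …
ICs: h(0) = 3.

f: a_k = 3, 3, 9, 15, 33, 63, 129, 255, 513, 1023, …
L₀ from L_f via x↦r, Dx↦r'^{-1}Dx.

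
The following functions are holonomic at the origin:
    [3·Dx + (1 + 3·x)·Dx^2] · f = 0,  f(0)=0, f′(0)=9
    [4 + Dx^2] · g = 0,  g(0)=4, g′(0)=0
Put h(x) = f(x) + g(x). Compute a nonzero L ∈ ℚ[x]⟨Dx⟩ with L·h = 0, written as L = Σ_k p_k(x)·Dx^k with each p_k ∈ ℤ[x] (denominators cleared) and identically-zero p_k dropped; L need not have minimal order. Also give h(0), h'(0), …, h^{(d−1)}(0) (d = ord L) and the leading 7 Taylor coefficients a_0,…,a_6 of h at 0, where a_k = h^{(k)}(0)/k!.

f: a_k = 0, 9, -27/2, 27, -243/4, 729/5, -729/2, …
g: a_k = 4, 0, -8, 0, 8/3, 0, -16/45, …
h₀=f+g: left-lcm gives L₀, ord ≤ 4.
L = (348 + 144·x + 216·x^2)·Dx + (44 + 180·x + 216·x^2 + 216·x^3)·Dx^2 + (87 + 36·x + 54·x^2)·Dx^3 + (11 + 45·x + 54·x^2 + 54·x^3)·Dx^4  (order 4).
h: a_k = 4, 9, -43/2, 27, -697/12, 729/5, -32837/90, …
ICs: h(0) = 4, h′(0) = 9, h′′(0) = -43, h′′′(0) = 162.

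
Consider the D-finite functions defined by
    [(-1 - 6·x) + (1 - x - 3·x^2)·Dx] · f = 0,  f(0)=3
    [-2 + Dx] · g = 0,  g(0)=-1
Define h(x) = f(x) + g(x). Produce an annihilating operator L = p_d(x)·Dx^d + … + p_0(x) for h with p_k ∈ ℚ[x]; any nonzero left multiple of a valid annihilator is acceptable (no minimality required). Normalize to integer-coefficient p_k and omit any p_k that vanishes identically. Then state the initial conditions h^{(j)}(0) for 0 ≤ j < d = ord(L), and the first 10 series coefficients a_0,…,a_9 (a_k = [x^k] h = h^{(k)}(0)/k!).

L = (-12 - 16·x - 144·x^2 - 72·x^3) + (4 + 26·x + 74·x^2 - 24·x^3 - 36·x^4)·Dx + (1 - 9·x - x^2 + 30·x^3 + 18·x^4)·Dx^2  (order 2).
h: a_k = 2, 1, 10, 59/3, 169/3, 1796/15, 13091/45, 205057/315, 480058/315, 9857291/2835, …
ICs: h(0) = 2, h′(0) = 1.

f: a_k = 3, 3, 12, 21, 57, 120, 291, 651, 1524, 3477, …
g: a_k = -1, -2, -2, -4/3, -2/3, -4/15, -4/45, -8/315, -2/315, -4/2835, …
h₀=f+g: left-lcm gives L₀, ord ≤ 2.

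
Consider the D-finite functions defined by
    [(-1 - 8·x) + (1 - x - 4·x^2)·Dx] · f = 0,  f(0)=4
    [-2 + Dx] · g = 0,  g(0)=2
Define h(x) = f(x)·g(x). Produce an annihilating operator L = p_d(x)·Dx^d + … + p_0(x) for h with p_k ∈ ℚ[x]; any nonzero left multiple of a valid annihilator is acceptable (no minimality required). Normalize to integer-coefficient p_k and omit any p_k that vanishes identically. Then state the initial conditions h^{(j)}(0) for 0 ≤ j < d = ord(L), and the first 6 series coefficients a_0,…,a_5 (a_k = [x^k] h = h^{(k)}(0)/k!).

L = (3 + 6·x - 8·x^2) + (-1 + x + 4·x^2)·Dx  (order 1).
h: a_k = 8, 24, 72, 536/3, 472, 5944/5, …
ICs: h(0) = 8.

f: a_k = 4, 4, 20, 36, 116, 260, …
g: a_k = 2, 4, 4, 8/3, 4/3, 8/15, …
Product ⇒ symmetric product L₀, ord ≤ 1.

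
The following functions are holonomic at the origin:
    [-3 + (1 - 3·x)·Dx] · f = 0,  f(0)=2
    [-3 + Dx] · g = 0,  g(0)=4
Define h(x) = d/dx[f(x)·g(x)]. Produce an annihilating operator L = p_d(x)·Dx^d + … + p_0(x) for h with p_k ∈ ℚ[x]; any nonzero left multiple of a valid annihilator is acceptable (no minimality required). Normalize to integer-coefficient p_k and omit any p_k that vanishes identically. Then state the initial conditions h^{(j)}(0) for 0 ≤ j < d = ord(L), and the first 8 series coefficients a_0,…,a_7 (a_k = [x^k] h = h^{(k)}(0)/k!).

L = (15 - 36·x + 27·x^2) + (-2 + 9·x - 9·x^2)·Dx  (order 1).
h: a_k = 48, 360, 1728, 7020, 26406, 475551/5, 332910, 79899129/70, …
ICs: h(0) = 48.

f: a_k = 2, 6, 18, 54, 162, 486, 1458, 4374, …
g: a_k = 4, 12, 18, 18, 27/2, 81/10, 81/20, 243/140, …
f·g: L₀ = L_f ⊗_s L_g, ord ≤ 1·1.
Derive L from L₀ (diff closure).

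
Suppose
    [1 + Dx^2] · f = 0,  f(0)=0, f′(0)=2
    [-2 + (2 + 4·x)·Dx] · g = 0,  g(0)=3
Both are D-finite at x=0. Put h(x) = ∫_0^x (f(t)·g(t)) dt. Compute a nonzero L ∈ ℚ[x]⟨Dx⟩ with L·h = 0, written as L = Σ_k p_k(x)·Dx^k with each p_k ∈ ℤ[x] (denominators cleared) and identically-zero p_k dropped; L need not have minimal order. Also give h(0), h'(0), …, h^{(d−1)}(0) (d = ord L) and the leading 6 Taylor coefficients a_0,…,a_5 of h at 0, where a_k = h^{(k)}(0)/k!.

L = (4 + 4·x + 4·x^2)·Dx + (-2 - 4·x)·Dx^2 + (1 + 4·x + 4·x^2)·Dx^3  (order 3).
h: a_k = 0, 0, 3, 2, -1, 2/5, …
ICs: h(0) = 0, h′(0) = 0, h′′(0) = 6.

f: a_k = 0, 2, 0, -1/3, 0, 1/60, …
g: a_k = 3, 3, -3/2, 3/2, -15/8, 21/8, …
f·g: L₀ = L_f ⊗_s L_g, ord ≤ 2·1.
Integrate: L := L₀·Dx.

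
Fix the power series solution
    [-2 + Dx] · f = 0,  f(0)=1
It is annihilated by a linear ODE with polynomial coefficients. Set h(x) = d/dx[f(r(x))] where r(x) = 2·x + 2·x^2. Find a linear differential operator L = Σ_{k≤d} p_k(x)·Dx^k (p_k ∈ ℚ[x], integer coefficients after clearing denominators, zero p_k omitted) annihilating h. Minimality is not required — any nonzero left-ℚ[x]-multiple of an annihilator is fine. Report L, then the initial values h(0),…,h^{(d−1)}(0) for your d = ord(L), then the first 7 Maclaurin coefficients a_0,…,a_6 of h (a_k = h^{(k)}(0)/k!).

f: a_k = 1, 2, 2, 4/3, 2/3, 4/15, 4/45, …
Substitute x→r, Dx→(1/r')Dx; clear ⇒ L₀.
h=h₀': d/dx-closure on L₀ ⇒ L.
L = (6 + 16·x + 16·x^2) + (-1 - 2·x)·Dx  (order 1).
h: a_k = 4, 24, 80, 608/3, 416, 11072/15, 52096/45, …
ICs: h(0) = 4.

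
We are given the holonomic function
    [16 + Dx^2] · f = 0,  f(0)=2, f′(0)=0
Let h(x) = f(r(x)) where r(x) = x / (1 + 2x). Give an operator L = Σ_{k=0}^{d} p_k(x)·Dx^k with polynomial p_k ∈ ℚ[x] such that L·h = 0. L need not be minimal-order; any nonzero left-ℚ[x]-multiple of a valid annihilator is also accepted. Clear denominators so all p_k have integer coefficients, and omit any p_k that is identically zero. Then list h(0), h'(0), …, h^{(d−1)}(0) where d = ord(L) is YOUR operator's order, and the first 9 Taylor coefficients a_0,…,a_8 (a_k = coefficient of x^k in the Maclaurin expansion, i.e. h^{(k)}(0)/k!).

L = 16 + (4 + 24·x + 48·x^2 + 32·x^3)·Dx + (1 + 8·x + 24·x^2 + 32·x^3 + 16·x^4)·Dx^2  (order 2).
h: a_k = 2, 0, -16, 64, -512/3, 1024/3, -19712/45, -1024/5, 1205248/315, …
ICs: h(0) = 2, h′(0) = 0.

f: a_k = 2, 0, -16, 0, 64/3, 0, -512/45, 0, 1024/315, …
Change of var in L_f (x↦r) gives L₀.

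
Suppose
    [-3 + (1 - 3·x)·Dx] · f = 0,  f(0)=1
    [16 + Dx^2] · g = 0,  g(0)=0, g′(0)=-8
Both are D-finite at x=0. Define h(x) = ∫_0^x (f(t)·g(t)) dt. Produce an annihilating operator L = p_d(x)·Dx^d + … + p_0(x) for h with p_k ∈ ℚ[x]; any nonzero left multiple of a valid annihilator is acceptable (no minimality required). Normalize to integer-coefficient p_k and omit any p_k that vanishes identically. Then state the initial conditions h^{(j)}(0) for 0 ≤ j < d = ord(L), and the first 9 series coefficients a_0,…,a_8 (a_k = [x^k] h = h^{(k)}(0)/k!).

L = (-16 + 48·x)·Dx + 6·Dx^2 + (-1 + 3·x)·Dx^3  (order 3).
h: a_k = 0, 0, -4, -8, -38/3, -152/5, -3548/45, -7096/35, -167387/315, …
ICs: h(0) = 0, h′(0) = 0, h′′(0) = -8.

f: a_k = 1, 3, 9, 27, 81, 243, 729, 2187, 6561, …
g: a_k = 0, -8, 0, 64/3, 0, -256/15, 0, 2048/315, 0, …
Sym-product of L_f,L_g gives L₀ (≤ ord 2).
Integrate: L := L₀·Dx.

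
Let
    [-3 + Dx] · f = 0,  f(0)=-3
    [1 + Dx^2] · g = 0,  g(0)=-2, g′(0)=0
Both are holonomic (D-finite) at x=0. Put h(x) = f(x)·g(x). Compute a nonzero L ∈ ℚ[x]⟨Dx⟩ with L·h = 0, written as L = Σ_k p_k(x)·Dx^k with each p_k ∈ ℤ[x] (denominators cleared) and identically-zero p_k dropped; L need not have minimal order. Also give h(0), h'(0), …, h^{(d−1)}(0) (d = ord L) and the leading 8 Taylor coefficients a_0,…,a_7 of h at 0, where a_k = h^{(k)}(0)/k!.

f: a_k = -3, -9, -27/2, -27/2, -81/8, -243/40, -243/80, -729/560, …
g: a_k = -2, 0, 1, 0, -1/12, 0, 1/360, 0, …
Product ⇒ symmetric product L₀, ord ≤ 2.
L = 10 - 6·Dx + Dx^2  (order 2).
h: a_k = 6, 18, 24, 18, 7, -3/5, -44/15, -83/35, …
ICs: h(0) = 6, h′(0) = 18.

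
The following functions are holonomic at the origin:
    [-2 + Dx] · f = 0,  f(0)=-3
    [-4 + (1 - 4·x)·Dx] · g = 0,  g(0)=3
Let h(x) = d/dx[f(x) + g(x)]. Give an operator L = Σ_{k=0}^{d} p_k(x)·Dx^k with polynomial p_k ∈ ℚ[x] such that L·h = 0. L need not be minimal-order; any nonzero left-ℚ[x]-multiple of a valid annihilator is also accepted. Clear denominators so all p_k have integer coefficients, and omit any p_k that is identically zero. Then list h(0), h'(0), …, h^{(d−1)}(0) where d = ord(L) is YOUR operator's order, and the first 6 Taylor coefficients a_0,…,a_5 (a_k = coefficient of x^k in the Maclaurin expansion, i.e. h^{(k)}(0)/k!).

L = (80 + 64·x) + (-46 - 16·x + 32·x^2)·Dx + (3 - 8·x - 16·x^2)·Dx^2  (order 2).
h: a_k = 6, 84, 564, 3064, 15356, 368632/5, …
ICs: h(0) = 6, h′(0) = 84.

f: a_k = -3, -6, -6, -4, -2, -4/5, …
g: a_k = 3, 12, 48, 192, 768, 3072, …
L₀ := lclm(L_f,L_g); ord L₀ ≤ 1+1.
h₀' ⇒ L via d/dx closure of L₀.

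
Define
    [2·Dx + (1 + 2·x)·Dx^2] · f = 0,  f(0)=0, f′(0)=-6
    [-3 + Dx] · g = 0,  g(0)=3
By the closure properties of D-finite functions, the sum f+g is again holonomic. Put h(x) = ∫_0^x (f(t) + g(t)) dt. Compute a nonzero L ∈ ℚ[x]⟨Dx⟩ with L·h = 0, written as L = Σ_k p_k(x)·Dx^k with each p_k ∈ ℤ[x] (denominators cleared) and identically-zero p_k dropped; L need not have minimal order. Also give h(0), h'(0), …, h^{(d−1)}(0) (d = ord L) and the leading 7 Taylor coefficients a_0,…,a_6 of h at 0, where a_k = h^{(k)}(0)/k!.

L = (-42 - 36·x)·Dx^2 + (-1 - 36·x - 36·x^2)·Dx^3 + (5 + 16·x + 12·x^2)·Dx^4  (order 4).
h: a_k = 0, 3, 3/2, 13/2, 11/8, 177/40, -35/16, …
ICs: h(0) = 0, h′(0) = 3, h′′(0) = 3, h′′′(0) = 39.

f: a_k = 0, -6, 6, -8, 12, -96/5, 32, …
g: a_k = 3, 9, 27/2, 27/2, 81/8, 243/40, 243/80, …
Sum ⇒ L₀ = lclm(L_f,L_g) in ℚ(x)⟨Dx⟩.
∫: right-multiply L₀ by Dx.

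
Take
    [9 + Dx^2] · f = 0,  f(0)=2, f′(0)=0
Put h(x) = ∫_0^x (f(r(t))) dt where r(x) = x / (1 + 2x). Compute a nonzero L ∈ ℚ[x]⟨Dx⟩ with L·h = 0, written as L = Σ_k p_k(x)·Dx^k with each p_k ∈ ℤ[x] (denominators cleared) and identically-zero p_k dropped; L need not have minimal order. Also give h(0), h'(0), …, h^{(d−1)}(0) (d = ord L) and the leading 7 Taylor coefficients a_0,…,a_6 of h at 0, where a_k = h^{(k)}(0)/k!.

L = 9·Dx + (4 + 24·x + 48·x^2 + 32·x^3)·Dx^2 + (1 + 8·x + 24·x^2 + 32·x^3 + 16·x^4)·Dx^3  (order 3).
h: a_k = 0, 2, 0, -3, 9, -81/4, 39, …
ICs: h(0) = 0, h′(0) = 2, h′′(0) = 0.

f: a_k = 2, 0, -9, 0, 27/4, 0, -81/40, …
L₀ from L_f via x↦r, Dx↦r'^{-1}Dx.
h=∫₀ˣh₀: take L = L₀·Dx.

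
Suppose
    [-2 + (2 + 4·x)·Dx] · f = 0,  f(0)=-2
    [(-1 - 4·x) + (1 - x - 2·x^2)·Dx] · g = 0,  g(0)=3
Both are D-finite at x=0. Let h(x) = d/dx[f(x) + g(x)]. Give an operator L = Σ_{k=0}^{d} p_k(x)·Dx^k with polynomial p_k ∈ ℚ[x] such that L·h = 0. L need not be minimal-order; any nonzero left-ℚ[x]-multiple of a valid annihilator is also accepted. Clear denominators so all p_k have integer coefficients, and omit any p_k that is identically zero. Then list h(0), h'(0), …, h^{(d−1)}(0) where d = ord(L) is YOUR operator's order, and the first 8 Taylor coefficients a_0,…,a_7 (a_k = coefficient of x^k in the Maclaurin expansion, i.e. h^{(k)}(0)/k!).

L = (-48 - 222·x - 432·x^2 - 336·x^3 - 240·x^4) + (-27 - 258·x - 873·x^2 - 1368·x^3 - 1284·x^4 - 720·x^5)·Dx + (7 + 34·x + 41·x^2 - 54·x^3 - 236·x^4 - 328·x^5 - 160·x^6)·Dx^2  (order 2).
h: a_k = 1, 20, 42, 137, 1225/4, 3159/4, 14049/8, 33261/8, …
ICs: h(0) = 1, h′(0) = 20.

f: a_k = -2, -2, 1, -1, 5/4, -7/4, 21/8, -33/8, …
g: a_k = 3, 3, 9, 15, 33, 63, 129, 255, …
h₀=f+g: left-lcm gives L₀, ord ≤ 2.
h=h₀': d/dx-closure on L₀ ⇒ L.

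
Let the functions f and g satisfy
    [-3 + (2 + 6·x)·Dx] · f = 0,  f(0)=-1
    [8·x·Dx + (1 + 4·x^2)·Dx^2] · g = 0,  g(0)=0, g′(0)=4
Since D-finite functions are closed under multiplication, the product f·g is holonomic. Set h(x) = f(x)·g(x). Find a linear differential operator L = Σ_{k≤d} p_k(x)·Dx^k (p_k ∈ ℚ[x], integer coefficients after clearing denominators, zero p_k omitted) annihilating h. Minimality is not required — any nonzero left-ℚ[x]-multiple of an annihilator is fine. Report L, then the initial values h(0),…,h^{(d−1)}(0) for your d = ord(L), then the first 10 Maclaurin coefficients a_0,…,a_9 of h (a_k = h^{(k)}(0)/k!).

f: a_k = -1, -3/2, 9/8, -27/16, 405/128, -1701/256, 15309/1024, -72171/2048, 2814669/32768, -14073345/65536, …
g: a_k = 0, 4, 0, -16/3, 0, 64/5, 0, -256/7, 0, 1024/9, …
Sym-product of L_f,L_g gives L₀ (≤ ord 2).
L = (27 - 48·x - 36·x^2) + (-12 - 4·x + 144·x^2 + 144·x^3)·Dx + (4 + 24·x + 52·x^2 + 96·x^3 + 144·x^4)·Dx^2  (order 2).
h: a_k = 0, -4, -6, 59/6, 5/4, -983/160, -11769/320, 841319/8960, -1294977/17920, 77121523/516096, …
ICs: h(0) = 0, h′(0) = -4.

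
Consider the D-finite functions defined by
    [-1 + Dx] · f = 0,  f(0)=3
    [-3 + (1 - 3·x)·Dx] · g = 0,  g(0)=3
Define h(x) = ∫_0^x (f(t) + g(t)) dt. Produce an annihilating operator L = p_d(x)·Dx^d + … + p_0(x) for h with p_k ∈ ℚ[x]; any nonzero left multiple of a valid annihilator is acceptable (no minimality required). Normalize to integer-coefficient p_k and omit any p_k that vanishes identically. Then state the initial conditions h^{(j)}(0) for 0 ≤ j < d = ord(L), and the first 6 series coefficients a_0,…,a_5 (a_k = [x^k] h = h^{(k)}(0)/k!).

f: a_k = 3, 3, 3/2, 1/2, 1/8, 1/40, …
g: a_k = 3, 9, 27, 81, 243, 729, …
Sum ⇒ L₀ = lclm(L_f,L_g) in ℚ(x)⟨Dx⟩.
Integrate: L := L₀·Dx.
L = (15 + 9·x)·Dx + (-17 - 6·x + 9·x^2)·Dx^2 + (2 - 3·x - 9·x^2)·Dx^3  (order 3).
h: a_k = 0, 6, 6, 19/2, 163/8, 389/8, …
ICs: h(0) = 0, h′(0) = 6, h′′(0) = 12.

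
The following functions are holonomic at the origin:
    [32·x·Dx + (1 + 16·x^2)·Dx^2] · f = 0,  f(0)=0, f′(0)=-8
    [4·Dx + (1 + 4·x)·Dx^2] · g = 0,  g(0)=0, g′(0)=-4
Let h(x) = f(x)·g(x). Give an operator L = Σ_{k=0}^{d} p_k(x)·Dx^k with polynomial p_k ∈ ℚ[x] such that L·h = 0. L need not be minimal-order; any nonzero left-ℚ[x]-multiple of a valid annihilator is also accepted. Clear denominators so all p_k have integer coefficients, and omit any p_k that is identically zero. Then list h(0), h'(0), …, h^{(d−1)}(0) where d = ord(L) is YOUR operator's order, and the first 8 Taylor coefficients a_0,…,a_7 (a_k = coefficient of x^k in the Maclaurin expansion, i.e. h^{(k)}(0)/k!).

f: a_k = 0, -8, 0, 128/3, 0, -2048/5, 0, 32768/7, …
g: a_k = 0, -4, 8, -64/3, 64, -1024/5, 2048/3, -16384/7, …
Sym-product of L_f,L_g gives L₀ (≤ ord 4).
L = (1536 + 11264·x + 81920·x^2 + 638976·x^3 + 1966080·x^4 + 3407872·x^5 + 4194304·x^7)·Dx + (288 + 7936·x + 78848·x^2 + 495616·x^3 + 2228224·x^4 + 6094848·x^5 + 9175040·x^6 + 3145728·x^7 + 14680064·x^8)·Dx^2 + (48 + 1024·x + 12288·x^2 + 79872·x^3 + 368640·x^4 + 1277952·x^5 + 3145728·x^6 + 4718592·x^7 + 3145728·x^8 + 8388608·x^9)·Dx^3 + (5 + 72·x + 592·x^2 + 3584·x^3 + 16896·x^4 + 61440·x^5 + 172032·x^6 + 393216·x^7 + 589824·x^8 + 524288·x^9 + 1048576·x^10)·Dx^4  (order 4).
h: a_k = 0, 0, 32, -64, 0, -512/3, 106496/45, -90112/15, …
ICs: h(0) = 0, h′(0) = 0, h′′(0) = 64, h′′′(0) = -384.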